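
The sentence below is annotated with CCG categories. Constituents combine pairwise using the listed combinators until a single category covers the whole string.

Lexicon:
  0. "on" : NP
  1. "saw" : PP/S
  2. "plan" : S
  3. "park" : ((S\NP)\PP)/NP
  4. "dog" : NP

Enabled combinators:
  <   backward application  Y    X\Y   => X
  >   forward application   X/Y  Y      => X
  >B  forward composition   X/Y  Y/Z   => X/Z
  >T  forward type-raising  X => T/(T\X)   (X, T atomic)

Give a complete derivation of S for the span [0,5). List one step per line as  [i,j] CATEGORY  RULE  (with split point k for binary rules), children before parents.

[0,5] S   <
  [0,1] "on" : NP
  [1,5] S\NP   <
    [1,3] PP   >
      [1,2] "saw" : PP/S
      [2,3] "plan" : S
    [3,5] (S\NP)\PP   >
      [3,4] "park" : ((S\NP)\PP)/NP
      [4,5] "dog" : NP

[0,1] NP  lex  "on"
[1,2] PP/S  lex  "saw"
[2,3] S  lex  "plan"
[1,3] PP  >  k=2
[3,4] ((S\NP)\PP)/NP  lex  "park"
[4,5] NP  lex  "dog"
[3,5] (S\NP)\PP  >  k=4
[1,5] S\NP  <  k=3
[0,5] S  <  k=1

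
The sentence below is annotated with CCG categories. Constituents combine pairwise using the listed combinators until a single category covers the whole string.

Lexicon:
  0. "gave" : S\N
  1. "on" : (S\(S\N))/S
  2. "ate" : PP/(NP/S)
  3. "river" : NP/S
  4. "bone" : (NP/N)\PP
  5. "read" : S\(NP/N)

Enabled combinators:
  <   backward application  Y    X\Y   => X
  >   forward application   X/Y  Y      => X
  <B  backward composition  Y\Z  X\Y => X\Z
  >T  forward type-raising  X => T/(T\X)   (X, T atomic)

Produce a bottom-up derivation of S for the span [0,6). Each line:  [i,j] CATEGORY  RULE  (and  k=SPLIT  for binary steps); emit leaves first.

[0,1] S\N  lex  "gave"
[1,2] (S\(S\N))/S  lex  "on"
[2,3] PP/(NP/S)  lex  "ate"
[3,4] NP/S  lex  "river"
[2,4] PP  >  k=3
[4,5] (NP/N)\PP  lex  "bone"
[2,5] NP/N  <  k=4
[5,6] S\(NP/N)  lex  "read"
[2,6] S  <  k=5
[1,6] S\(S\N)  >  k=2
[0,6] S  <  k=1

[0,6] S   <
  [0,1] "gave" : S\N
  [1,6] S\(S\N)   >
    [1,2] "on" : (S\(S\N))/S
    [2,6] S   <
      [2,5] NP/N   <
        [2,4] PP   >
          [2,3] "ate" : PP/(NP/S)
          [3,4] "river" : NP/S
        [4,5] "bone" : (NP/N)\PP
      [5,6] "read" : S\(NP/N)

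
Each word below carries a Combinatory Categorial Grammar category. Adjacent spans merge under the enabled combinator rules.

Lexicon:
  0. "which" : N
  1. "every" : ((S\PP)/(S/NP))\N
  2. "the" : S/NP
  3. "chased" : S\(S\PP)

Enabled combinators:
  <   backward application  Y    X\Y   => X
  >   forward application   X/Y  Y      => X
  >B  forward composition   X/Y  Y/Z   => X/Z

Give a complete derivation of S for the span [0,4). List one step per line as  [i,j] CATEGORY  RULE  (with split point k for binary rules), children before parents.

[0,4] S   <
  [0,3] S\PP   >
    [0,2] (S\PP)/(S/NP)   <
      [0,1] "which" : N
      [1,2] "every" : ((S\PP)/(S/NP))\N
    [2,3] "the" : S/NP
  [3,4] "chased" : S\(S\PP)

[0,1] N  lex  "which"
[1,2] ((S\PP)/(S/NP))\N  lex  "every"
[0,2] (S\PP)/(S/NP)  <  k=1
[2,3] S/NP  lex  "the"
[0,3] S\PP  >  k=2
[3,4] S\(S\PP)  lex  "chased"
[0,4] S  <  k=3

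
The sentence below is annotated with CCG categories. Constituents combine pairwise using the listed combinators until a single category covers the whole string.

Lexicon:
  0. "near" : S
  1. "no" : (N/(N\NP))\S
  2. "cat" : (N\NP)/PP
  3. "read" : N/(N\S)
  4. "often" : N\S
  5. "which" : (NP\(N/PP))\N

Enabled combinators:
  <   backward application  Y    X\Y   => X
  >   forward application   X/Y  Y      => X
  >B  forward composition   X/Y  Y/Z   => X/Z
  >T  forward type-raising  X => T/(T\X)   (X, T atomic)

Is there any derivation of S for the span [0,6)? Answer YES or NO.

S (N/(N\NP))\S (N\NP)/PP N/(N\S) N\S (NP\(N/PP))\N
CKY chart[0,6] = {N/(N\NP), NP, NP/(NP\NP), PP/(PP\NP), S/(S\NP)}; S ∉ chart

NO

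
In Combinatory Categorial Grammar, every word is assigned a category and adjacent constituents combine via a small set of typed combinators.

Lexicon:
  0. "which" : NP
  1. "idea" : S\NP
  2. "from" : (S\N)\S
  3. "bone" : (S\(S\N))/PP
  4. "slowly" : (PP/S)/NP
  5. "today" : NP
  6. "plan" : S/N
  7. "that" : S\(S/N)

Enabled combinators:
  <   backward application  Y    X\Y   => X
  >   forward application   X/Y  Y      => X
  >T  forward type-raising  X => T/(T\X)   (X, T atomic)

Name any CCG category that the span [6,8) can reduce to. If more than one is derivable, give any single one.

S

[0,8] S   <
  [0,3] S\N   <
    [0,2] S   >
      [0,1] S/(S\NP)   >T
        [0,1] "which" : NP
      [1,2] "idea" : S\NP
    [2,3] "from" : (S\N)\S
  [3,8] S\(S\N)   >
    [3,4] "bone" : (S\(S\N))/PP
    [4,8] PP   >
      [4,6] PP/S   >
        [4,5] "slowly" : (PP/S)/NP
        [5,6] "today" : NP
      [6,8] S   <
        [6,7] "plan" : S/N
        [7,8] "that" : S\(S/N)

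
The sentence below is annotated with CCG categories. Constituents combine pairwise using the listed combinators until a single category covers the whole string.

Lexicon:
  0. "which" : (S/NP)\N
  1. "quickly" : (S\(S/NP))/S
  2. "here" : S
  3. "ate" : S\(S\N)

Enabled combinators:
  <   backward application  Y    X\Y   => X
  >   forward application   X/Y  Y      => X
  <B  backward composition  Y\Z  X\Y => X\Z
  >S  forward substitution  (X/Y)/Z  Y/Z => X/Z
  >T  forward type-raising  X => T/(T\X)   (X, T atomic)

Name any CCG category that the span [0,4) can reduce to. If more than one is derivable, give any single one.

S

[0,4] S   <
  [0,3] S\N   <B
    [0,1] "which" : (S/NP)\N
    [1,3] S\(S/NP)   >
      [1,2] "quickly" : (S\(S/NP))/S
      [2,3] "here" : S
  [3,4] "ate" : S\(S\N)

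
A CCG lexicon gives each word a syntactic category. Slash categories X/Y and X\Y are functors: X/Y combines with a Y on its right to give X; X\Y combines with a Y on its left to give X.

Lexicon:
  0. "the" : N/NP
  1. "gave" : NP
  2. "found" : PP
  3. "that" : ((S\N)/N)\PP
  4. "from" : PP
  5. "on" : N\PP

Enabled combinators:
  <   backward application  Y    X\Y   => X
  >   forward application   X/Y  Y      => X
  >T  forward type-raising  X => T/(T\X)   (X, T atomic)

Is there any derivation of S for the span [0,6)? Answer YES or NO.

YES

[0,6] S   <
  [0,2] N   >
    [0,1] "the" : N/NP
    [1,2] "gave" : NP
  [2,6] S\N   >
    [2,4] (S\N)/N   <
      [2,3] "found" : PP
      [3,4] "that" : ((S\N)/N)\PP
    [4,6] N   <
      [4,5] "from" : PP
      [5,6] "on" : N\PP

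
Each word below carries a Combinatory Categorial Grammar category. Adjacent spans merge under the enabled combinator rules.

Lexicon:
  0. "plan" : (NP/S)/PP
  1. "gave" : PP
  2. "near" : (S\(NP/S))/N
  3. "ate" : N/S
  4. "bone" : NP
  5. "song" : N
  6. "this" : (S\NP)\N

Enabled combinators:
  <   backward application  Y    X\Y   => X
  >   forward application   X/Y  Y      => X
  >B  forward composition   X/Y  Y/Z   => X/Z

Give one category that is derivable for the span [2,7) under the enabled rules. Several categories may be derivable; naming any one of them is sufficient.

S\(NP/S)

[0,7] S   <
  [0,2] NP/S   >
    [0,1] "plan" : (NP/S)/PP
    [1,2] "gave" : PP
  [2,7] S\(NP/S)   >
    [2,3] "near" : (S\(NP/S))/N
    [3,7] N   >
      [3,4] "ate" : N/S
      [4,7] S   <
        [4,5] "bone" : NP
        [5,7] S\NP   <
          [5,6] "song" : N
          [6,7] "this" : (S\NP)\N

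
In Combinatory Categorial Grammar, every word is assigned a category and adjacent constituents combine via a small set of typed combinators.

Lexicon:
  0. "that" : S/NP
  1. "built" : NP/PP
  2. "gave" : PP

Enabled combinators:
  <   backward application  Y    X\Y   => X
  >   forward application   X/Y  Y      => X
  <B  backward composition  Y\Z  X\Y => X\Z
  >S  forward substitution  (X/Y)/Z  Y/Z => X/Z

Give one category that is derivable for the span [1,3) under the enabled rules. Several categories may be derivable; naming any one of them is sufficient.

[0,3] S   >
  [0,1] "that" : S/NP
  [1,3] NP   >
    [1,2] "built" : NP/PP
    [2,3] "gave" : PP

NP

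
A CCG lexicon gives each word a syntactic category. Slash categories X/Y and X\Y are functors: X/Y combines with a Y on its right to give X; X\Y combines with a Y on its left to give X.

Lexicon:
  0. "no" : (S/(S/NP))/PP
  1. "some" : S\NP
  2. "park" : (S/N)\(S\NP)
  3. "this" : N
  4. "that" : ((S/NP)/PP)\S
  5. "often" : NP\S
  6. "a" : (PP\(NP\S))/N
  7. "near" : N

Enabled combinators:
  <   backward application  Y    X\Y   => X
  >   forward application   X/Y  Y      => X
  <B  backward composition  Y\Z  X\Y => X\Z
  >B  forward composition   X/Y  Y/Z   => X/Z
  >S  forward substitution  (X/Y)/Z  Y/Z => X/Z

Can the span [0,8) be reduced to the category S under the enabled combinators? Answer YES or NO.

[0,8] S   >
  [0,5] S/PP   >S
    [0,1] "no" : (S/(S/NP))/PP
    [1,5] (S/NP)/PP   <
      [1,4] S   >
        [1,3] S/N   <
          [1,2] "some" : S\NP
          [2,3] "park" : (S/N)\(S\NP)
        [3,4] "this" : N
      [4,5] "that" : ((S/NP)/PP)\S
  [5,8] PP   <
    [5,6] "often" : NP\S
    [6,8] PP\(NP\S)   >
      [6,7] "a" : (PP\(NP\S))/N
      [7,8] "near" : N

YES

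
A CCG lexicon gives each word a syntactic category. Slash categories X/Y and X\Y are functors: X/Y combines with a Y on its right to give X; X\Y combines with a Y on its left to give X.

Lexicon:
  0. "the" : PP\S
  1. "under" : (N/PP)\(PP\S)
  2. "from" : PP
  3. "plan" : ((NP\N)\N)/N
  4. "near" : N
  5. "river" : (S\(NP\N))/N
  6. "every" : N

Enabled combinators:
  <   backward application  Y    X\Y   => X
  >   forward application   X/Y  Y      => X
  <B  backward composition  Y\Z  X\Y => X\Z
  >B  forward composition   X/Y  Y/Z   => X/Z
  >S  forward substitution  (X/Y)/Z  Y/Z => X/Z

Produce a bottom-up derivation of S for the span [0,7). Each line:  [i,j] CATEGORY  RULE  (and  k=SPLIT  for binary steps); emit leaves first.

[0,7] S   <
  [0,5] NP\N   <
    [0,3] N   >
      [0,2] N/PP   <
        [0,1] "the" : PP\S
        [1,2] "under" : (N/PP)\(PP\S)
      [2,3] "from" : PP
    [3,5] (NP\N)\N   >
      [3,4] "plan" : ((NP\N)\N)/N
      [4,5] "near" : N
  [5,7] S\(NP\N)   >
    [5,6] "river" : (S\(NP\N))/N
    [6,7] "every" : N

[0,1] PP\S  lex  "the"
[1,2] (N/PP)\(PP\S)  lex  "under"
[0,2] N/PP  <  k=1
[2,3] PP  lex  "from"
[0,3] N  >  k=2
[3,4] ((NP\N)\N)/N  lex  "plan"
[4,5] N  lex  "near"
[3,5] (NP\N)\N  >  k=4
[0,5] NP\N  <  k=3
[5,6] (S\(NP\N))/N  lex  "river"
[6,7] N  lex  "every"
[5,7] S\(NP\N)  >  k=6
[0,7] S  <  k=5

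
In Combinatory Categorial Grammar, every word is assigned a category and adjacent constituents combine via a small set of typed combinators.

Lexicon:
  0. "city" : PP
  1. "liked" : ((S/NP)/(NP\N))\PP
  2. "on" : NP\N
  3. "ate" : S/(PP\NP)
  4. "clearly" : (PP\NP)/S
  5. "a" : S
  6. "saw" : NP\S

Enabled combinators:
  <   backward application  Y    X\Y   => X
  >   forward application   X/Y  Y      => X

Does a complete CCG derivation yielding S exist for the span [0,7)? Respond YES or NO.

[0,7] S   >
  [0,3] S/NP   >
    [0,2] (S/NP)/(NP\N)   <
      [0,1] "city" : PP
      [1,2] "liked" : ((S/NP)/(NP\N))\PP
    [2,3] "on" : NP\N
  [3,7] NP   <
    [3,6] S   >
      [3,4] "ate" : S/(PP\NP)
      [4,6] PP\NP   >
        [4,5] "clearly" : (PP\NP)/S
        [5,6] "a" : S
    [6,7] "saw" : NP\S

YES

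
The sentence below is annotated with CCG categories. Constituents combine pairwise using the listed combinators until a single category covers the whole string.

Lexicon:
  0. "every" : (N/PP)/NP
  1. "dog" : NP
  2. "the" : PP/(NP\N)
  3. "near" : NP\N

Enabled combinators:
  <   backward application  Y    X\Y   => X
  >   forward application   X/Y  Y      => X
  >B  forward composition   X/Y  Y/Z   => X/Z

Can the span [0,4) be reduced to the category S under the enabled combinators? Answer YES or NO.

(N/PP)/NP NP PP/(NP\N) NP\N
CKY chart[0,4] = {N}; S ∉ chart

NO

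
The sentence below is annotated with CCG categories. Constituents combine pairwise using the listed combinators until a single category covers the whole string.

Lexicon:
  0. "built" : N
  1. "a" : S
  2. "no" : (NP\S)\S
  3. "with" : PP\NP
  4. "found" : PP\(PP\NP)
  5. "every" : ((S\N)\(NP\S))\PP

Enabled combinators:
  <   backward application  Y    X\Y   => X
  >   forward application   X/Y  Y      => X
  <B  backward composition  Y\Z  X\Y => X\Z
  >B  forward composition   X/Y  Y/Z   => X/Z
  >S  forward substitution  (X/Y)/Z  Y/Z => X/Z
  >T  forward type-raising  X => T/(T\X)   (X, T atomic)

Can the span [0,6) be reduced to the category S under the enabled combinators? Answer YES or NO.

[0,6] S   <
  [0,1] "built" : N
  [1,6] S\N   <
    [1,3] NP\S   <
      [1,2] "a" : S
      [2,3] "no" : (NP\S)\S
    [3,6] (S\N)\(NP\S)   <
      [3,5] PP   <
        [3,4] "with" : PP\NP
        [4,5] "found" : PP\(PP\NP)
      [5,6] "every" : ((S\N)\(NP\S))\PP

YES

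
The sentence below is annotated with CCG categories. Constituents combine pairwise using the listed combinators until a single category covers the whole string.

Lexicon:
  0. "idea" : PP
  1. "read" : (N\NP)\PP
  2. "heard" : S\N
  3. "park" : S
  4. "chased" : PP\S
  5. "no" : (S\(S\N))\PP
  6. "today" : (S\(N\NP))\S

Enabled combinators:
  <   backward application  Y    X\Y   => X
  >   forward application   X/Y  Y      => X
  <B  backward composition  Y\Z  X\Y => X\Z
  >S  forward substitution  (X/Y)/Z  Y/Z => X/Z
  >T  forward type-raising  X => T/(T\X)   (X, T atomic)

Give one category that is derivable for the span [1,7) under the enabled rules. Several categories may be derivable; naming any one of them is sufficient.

[0,7] S   >
  [0,1] S/(S\PP)   >T
    [0,1] "idea" : PP
  [1,7] S\PP   <B
    [1,2] "read" : (N\NP)\PP
    [2,7] S\(N\NP)   <
      [2,6] S   <
        [2,3] "heard" : S\N
        [3,6] S\(S\N)   <
          [3,5] PP   <
            [3,4] "park" : S
            [4,5] "chased" : PP\S
          [5,6] "no" : (S\(S\N))\PP
      [6,7] "today" : (S\(N\NP))\S

S\PP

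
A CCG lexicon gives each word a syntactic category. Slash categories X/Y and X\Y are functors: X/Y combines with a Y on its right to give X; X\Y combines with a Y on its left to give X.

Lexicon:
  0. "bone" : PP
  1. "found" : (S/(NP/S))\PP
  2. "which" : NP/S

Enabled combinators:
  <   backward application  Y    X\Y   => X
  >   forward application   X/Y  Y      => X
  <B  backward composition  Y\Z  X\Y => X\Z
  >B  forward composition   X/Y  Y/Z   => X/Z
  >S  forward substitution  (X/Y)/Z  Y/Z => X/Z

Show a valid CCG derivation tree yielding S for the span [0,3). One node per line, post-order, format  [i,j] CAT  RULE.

[0,1] PP  lex  "bone"
[1,2] (S/(NP/S))\PP  lex  "found"
[0,2] S/(NP/S)  <  k=1
[2,3] NP/S  lex  "which"
[0,3] S  >  k=2

[0,3] S   >
  [0,2] S/(NP/S)   <
    [0,1] "bone" : PP
    [1,2] "found" : (S/(NP/S))\PP
  [2,3] "which" : NP/S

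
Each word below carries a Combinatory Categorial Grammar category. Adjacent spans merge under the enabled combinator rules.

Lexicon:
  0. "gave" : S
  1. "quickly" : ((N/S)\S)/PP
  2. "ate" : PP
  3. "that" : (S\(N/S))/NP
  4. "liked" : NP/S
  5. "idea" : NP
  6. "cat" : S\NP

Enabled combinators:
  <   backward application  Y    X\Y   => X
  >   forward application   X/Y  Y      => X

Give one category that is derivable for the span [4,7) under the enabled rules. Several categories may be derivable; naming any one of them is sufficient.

[0,7] S   <
  [0,3] N/S   <
    [0,1] "gave" : S
    [1,3] (N/S)\S   >
      [1,2] "quickly" : ((N/S)\S)/PP
      [2,3] "ate" : PP
  [3,7] S\(N/S)   >
    [3,4] "that" : (S\(N/S))/NP
    [4,7] NP   >
      [4,5] "liked" : NP/S
      [5,7] S   <
        [5,6] "idea" : NP
        [6,7] "cat" : S\NP

NP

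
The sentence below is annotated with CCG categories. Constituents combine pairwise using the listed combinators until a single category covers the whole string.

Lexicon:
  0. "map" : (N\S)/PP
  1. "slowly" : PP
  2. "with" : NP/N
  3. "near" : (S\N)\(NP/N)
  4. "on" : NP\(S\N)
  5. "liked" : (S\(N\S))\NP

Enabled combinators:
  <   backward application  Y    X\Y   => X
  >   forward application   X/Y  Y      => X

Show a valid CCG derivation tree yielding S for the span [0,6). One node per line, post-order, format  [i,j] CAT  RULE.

[0,6] S   <
  [0,2] N\S   >
    [0,1] "map" : (N\S)/PP
    [1,2] "slowly" : PP
  [2,6] S\(N\S)   <
    [2,5] NP   <
      [2,4] S\N   <
        [2,3] "with" : NP/N
        [3,4] "near" : (S\N)\(NP/N)
      [4,5] "on" : NP\(S\N)
    [5,6] "liked" : (S\(N\S))\NP

[0,1] (N\S)/PP  lex  "map"
[1,2] PP  lex  "slowly"
[0,2] N\S  >  k=1
[2,3] NP/N  lex  "with"
[3,4] (S\N)\(NP/N)  lex  "near"
[2,4] S\N  <  k=3
[4,5] NP\(S\N)  lex  "on"
[2,5] NP  <  k=4
[5,6] (S\(N\S))\NP  lex  "liked"
[2,6] S\(N\S)  <  k=5
[0,6] S  <  k=2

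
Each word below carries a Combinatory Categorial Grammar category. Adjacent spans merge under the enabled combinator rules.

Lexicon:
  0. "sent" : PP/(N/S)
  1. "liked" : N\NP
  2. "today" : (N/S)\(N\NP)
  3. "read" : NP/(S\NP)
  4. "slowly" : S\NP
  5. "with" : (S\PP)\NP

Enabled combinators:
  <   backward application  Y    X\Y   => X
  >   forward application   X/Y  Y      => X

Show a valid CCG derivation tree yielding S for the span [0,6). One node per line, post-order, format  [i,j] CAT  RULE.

[0,1] PP/(N/S)  lex  "sent"
[1,2] N\NP  lex  "liked"
[2,3] (N/S)\(N\NP)  lex  "today"
[1,3] N/S  <  k=2
[0,3] PP  >  k=1
[3,4] NP/(S\NP)  lex  "read"
[4,5] S\NP  lex  "slowly"
[3,5] NP  >  k=4
[5,6] (S\PP)\NP  lex  "with"
[3,6] S\PP  <  k=5
[0,6] S  <  k=3

[0,6] S   <
  [0,3] PP   >
    [0,1] "sent" : PP/(N/S)
    [1,3] N/S   <
      [1,2] "liked" : N\NP
      [2,3] "today" : (N/S)\(N\NP)
  [3,6] S\PP   <
    [3,5] NP   >
      [3,4] "read" : NP/(S\NP)
      [4,5] "slowly" : S\NP
    [5,6] "with" : (S\PP)\NP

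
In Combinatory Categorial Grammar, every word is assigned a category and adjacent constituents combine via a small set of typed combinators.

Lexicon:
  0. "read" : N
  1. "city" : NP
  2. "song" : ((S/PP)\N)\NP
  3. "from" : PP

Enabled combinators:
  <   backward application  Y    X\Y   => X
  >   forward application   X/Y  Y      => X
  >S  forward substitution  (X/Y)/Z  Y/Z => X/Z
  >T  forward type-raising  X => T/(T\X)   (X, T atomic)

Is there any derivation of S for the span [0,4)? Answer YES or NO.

YES

[0,4] S   >
  [0,3] S/PP   <
    [0,1] "read" : N
    [1,3] (S/PP)\N   <
      [1,2] "city" : NP
      [2,3] "song" : ((S/PP)\N)\NP
  [3,4] "from" : PP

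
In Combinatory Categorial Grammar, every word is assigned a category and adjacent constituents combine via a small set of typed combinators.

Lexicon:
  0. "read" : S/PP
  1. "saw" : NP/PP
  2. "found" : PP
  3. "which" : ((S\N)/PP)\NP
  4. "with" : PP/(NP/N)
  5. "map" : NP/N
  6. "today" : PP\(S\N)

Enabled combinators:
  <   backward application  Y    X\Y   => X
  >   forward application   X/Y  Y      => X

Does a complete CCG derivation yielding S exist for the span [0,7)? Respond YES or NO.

YES

[0,7] S   >
  [0,1] "read" : S/PP
  [1,7] PP   <
    [1,6] S\N   >
      [1,4] (S\N)/PP   <
        [1,3] NP   >
          [1,2] "saw" : NP/PP
          [2,3] "found" : PP
        [3,4] "which" : ((S\N)/PP)\NP
      [4,6] PP   >
        [4,5] "with" : PP/(NP/N)
        [5,6] "map" : NP/N
    [6,7] "today" : PP\(S\N)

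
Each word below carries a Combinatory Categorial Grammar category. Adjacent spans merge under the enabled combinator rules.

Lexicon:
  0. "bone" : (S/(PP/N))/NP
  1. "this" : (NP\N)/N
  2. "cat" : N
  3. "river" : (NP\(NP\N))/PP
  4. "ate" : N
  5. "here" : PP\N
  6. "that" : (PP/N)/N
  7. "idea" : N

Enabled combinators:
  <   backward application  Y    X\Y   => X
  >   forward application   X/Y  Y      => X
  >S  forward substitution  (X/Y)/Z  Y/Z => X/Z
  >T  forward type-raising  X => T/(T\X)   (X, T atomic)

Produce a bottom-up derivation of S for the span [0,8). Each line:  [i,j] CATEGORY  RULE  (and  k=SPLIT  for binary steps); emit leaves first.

[0,8] S   >
  [0,6] S/(PP/N)   >
    [0,1] "bone" : (S/(PP/N))/NP
    [1,6] NP   <
      [1,3] NP\N   >
        [1,2] "this" : (NP\N)/N
        [2,3] "cat" : N
      [3,6] NP\(NP\N)   >
        [3,4] "river" : (NP\(NP\N))/PP
        [4,6] PP   <
          [4,5] "ate" : N
          [5,6] "here" : PP\N
  [6,8] PP/N   >
    [6,7] "that" : (PP/N)/N
    [7,8] "idea" : N

[0,1] (S/(PP/N))/NP  lex  "bone"
[1,2] (NP\N)/N  lex  "this"
[2,3] N  lex  "cat"
[1,3] NP\N  >  k=2
[3,4] (NP\(NP\N))/PP  lex  "river"
[4,5] N  lex  "ate"
[5,6] PP\N  lex  "here"
[4,6] PP  <  k=5
[3,6] NP\(NP\N)  >  k=4
[1,6] NP  <  k=3
[0,6] S/(PP/N)  >  k=1
[6,7] (PP/N)/N  lex  "that"
[7,8] N  lex  "idea"
[6,8] PP/N  >  k=7
[0,8] S  >  k=6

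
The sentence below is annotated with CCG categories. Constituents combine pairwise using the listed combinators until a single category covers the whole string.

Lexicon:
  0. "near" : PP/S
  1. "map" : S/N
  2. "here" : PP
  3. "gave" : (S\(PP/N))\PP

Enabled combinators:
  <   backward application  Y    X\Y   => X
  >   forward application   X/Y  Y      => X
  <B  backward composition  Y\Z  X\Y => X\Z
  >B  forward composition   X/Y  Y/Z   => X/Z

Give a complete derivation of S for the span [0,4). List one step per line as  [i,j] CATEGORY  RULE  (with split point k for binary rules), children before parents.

[0,1] PP/S  lex  "near"
[1,2] S/N  lex  "map"
[0,2] PP/N  >B  k=1
[2,3] PP  lex  "here"
[3,4] (S\(PP/N))\PP  lex  "gave"
[2,4] S\(PP/N)  <  k=3
[0,4] S  <  k=2

[0,4] S   <
  [0,2] PP/N   >B
    [0,1] "near" : PP/S
    [1,2] "map" : S/N
  [2,4] S\(PP/N)   <
    [2,3] "here" : PP
    [3,4] "gave" : (S\(PP/N))\PP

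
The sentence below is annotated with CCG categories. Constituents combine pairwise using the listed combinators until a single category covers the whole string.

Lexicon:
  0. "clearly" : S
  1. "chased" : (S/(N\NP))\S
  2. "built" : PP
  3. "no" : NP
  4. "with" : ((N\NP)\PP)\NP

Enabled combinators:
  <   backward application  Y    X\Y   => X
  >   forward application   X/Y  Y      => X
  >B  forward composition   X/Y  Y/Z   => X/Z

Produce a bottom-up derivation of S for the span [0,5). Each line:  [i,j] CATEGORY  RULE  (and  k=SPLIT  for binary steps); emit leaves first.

[0,1] S  lex  "clearly"
[1,2] (S/(N\NP))\S  lex  "chased"
[0,2] S/(N\NP)  <  k=1
[2,3] PP  lex  "built"
[3,4] NP  lex  "no"
[4,5] ((N\NP)\PP)\NP  lex  "with"
[3,5] (N\NP)\PP  <  k=4
[2,5] N\NP  <  k=3
[0,5] S  >  k=2

[0,5] S   >
  [0,2] S/(N\NP)   <
    [0,1] "clearly" : S
    [1,2] "chased" : (S/(N\NP))\S
  [2,5] N\NP   <
    [2,3] "built" : PP
    [3,5] (N\NP)\PP   <
      [3,4] "no" : NP
      [4,5] "with" : ((N\NP)\PP)\NP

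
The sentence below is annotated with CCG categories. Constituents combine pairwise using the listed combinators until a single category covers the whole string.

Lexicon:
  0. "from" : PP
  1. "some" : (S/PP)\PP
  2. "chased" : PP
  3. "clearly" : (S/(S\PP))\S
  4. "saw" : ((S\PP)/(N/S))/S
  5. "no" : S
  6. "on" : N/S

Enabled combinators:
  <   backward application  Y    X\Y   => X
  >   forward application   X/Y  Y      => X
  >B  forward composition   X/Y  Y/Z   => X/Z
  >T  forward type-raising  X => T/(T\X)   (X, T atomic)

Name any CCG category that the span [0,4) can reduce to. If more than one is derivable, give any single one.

S/(S\PP)

[0,7] S   >
  [0,4] S/(S\PP)   <
    [0,3] S   >
      [0,2] S/PP   <
        [0,1] "from" : PP
        [1,2] "some" : (S/PP)\PP
      [2,3] "chased" : PP
    [3,4] "clearly" : (S/(S\PP))\S
  [4,7] S\PP   >
    [4,6] (S\PP)/(N/S)   >
      [4,5] "saw" : ((S\PP)/(N/S))/S
      [5,6] "no" : S
    [6,7] "on" : N/S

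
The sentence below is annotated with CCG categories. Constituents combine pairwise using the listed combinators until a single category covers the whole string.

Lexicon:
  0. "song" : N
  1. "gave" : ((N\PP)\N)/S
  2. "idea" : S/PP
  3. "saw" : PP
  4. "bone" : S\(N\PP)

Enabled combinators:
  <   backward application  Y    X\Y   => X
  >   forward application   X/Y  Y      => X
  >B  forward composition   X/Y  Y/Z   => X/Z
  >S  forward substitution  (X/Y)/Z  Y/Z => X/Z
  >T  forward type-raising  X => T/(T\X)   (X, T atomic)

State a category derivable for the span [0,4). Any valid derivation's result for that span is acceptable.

N\PP

[0,5] S   <
  [0,4] N\PP   <
    [0,1] "song" : N
    [1,4] (N\PP)\N   >
      [1,2] "gave" : ((N\PP)\N)/S
      [2,4] S   >
        [2,3] "idea" : S/PP
        [3,4] "saw" : PP
  [4,5] "bone" : S\(N\PP)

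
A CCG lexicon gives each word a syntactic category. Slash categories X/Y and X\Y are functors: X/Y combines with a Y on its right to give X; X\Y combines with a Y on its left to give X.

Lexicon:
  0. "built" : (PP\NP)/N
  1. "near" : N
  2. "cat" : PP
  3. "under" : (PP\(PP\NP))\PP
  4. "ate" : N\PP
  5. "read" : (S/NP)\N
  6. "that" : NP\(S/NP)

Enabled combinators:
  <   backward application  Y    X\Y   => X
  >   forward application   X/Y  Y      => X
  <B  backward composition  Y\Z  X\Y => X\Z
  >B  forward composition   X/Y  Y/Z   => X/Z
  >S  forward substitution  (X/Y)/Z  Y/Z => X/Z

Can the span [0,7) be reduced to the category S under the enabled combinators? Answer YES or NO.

(PP\NP)/N N PP (PP\(PP\NP))\PP N\PP (S/NP)\N NP\(S/NP)
CKY chart[0,7] = {NP}; S ∉ chart

NO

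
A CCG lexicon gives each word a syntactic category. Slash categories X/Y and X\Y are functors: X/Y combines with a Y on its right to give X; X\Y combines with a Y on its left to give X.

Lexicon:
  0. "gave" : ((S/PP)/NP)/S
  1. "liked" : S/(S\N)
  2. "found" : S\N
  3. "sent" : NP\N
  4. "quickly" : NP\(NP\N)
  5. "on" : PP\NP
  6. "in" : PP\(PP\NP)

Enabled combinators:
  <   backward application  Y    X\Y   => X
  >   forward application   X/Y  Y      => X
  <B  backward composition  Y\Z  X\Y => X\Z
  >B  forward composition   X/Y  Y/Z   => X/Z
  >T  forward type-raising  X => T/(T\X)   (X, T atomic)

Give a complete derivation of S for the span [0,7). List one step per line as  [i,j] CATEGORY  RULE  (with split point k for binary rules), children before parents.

[0,1] ((S/PP)/NP)/S  lex  "gave"
[1,2] S/(S\N)  lex  "liked"
[2,3] S\N  lex  "found"
[1,3] S  >  k=2
[0,3] (S/PP)/NP  >  k=1
[3,4] NP\N  lex  "sent"
[4,5] NP\(NP\N)  lex  "quickly"
[3,5] NP  <  k=4
[0,5] S/PP  >  k=3
[5,6] PP\NP  lex  "on"
[6,7] PP\(PP\NP)  lex  "in"
[5,7] PP  <  k=6
[0,7] S  >  k=5

[0,7] S   >
  [0,5] S/PP   >
    [0,3] (S/PP)/NP   >
      [0,1] "gave" : ((S/PP)/NP)/S
      [1,3] S   >
        [1,2] "liked" : S/(S\N)
        [2,3] "found" : S\N
    [3,5] NP   <
      [3,4] "sent" : NP\N
      [4,5] "quickly" : NP\(NP\N)
  [5,7] PP   <
    [5,6] "on" : PP\NP
    [6,7] "in" : PP\(PP\NP)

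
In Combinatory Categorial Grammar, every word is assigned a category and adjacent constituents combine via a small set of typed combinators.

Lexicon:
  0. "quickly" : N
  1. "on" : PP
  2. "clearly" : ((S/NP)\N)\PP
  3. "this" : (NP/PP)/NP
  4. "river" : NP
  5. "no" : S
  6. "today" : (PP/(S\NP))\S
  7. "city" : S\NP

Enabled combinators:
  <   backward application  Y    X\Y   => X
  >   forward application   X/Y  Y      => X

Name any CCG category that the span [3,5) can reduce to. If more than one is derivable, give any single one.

[0,8] S   >
  [0,3] S/NP   <
    [0,1] "quickly" : N
    [1,3] (S/NP)\N   <
      [1,2] "on" : PP
      [2,3] "clearly" : ((S/NP)\N)\PP
  [3,8] NP   >
    [3,5] NP/PP   >
      [3,4] "this" : (NP/PP)/NP
      [4,5] "river" : NP
    [5,8] PP   >
      [5,7] PP/(S\NP)   <
        [5,6] "no" : S
        [6,7] "today" : (PP/(S\NP))\S
      [7,8] "city" : S\NP

NP/PP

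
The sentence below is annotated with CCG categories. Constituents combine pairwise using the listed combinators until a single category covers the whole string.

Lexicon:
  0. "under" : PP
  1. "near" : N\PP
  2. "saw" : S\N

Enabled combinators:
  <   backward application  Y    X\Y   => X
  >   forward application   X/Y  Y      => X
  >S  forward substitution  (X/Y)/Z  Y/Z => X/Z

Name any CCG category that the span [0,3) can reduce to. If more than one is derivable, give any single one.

S

[0,3] S   <
  [0,2] N   <
    [0,1] "under" : PP
    [1,2] "near" : N\PP
  [2,3] "saw" : S\N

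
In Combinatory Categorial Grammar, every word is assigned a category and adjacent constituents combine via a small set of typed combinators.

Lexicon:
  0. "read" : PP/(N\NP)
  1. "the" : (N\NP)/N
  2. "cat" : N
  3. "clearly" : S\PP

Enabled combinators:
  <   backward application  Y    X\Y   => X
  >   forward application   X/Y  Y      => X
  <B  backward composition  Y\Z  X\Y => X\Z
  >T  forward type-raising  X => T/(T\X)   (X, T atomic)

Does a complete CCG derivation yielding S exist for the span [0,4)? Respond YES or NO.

YES

[0,4] S   <
  [0,3] PP   >
    [0,1] "read" : PP/(N\NP)
    [1,3] N\NP   >
      [1,2] "the" : (N\NP)/N
      [2,3] "cat" : N
  [3,4] "clearly" : S\PP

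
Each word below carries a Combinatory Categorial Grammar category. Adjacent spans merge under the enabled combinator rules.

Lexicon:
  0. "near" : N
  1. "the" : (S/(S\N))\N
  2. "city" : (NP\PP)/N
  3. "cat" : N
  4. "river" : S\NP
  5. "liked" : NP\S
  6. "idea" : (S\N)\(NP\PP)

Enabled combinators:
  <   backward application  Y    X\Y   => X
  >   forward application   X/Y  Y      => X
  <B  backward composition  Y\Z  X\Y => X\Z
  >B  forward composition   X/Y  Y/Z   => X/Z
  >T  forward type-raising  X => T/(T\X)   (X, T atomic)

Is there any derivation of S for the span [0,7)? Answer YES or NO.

[0,7] S   >
  [0,2] S/(S\N)   <
    [0,1] "near" : N
    [1,2] "the" : (S/(S\N))\N
  [2,7] S\N   <
    [2,6] NP\PP   <B
      [2,4] NP\PP   >
        [2,3] "city" : (NP\PP)/N
        [3,4] "cat" : N
      [4,6] NP\NP   <B
        [4,5] "river" : S\NP
        [5,6] "liked" : NP\S
    [6,7] "idea" : (S\N)\(NP\PP)

YES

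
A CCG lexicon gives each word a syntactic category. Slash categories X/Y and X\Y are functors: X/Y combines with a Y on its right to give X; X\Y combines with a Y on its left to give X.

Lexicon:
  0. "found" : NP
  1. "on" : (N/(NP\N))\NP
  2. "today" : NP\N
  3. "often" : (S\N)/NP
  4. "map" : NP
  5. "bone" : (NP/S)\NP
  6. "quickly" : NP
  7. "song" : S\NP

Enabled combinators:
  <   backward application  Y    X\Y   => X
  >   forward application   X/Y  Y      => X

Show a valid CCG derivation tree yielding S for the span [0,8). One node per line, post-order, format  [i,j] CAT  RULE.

[0,8] S   <
  [0,3] N   >
    [0,2] N/(NP\N)   <
      [0,1] "found" : NP
      [1,2] "on" : (N/(NP\N))\NP
    [2,3] "today" : NP\N
  [3,8] S\N   >
    [3,4] "often" : (S\N)/NP
    [4,8] NP   >
      [4,6] NP/S   <
        [4,5] "map" : NP
        [5,6] "bone" : (NP/S)\NP
      [6,8] S   <
        [6,7] "quickly" : NP
        [7,8] "song" : S\NP

[0,1] NP  lex  "found"
[1,2] (N/(NP\N))\NP  lex  "on"
[0,2] N/(NP\N)  <  k=1
[2,3] NP\N  lex  "today"
[0,3] N  >  k=2
[3,4] (S\N)/NP  lex  "often"
[4,5] NP  lex  "map"
[5,6] (NP/S)\NP  lex  "bone"
[4,6] NP/S  <  k=5
[6,7] NP  lex  "quickly"
[7,8] S\NP  lex  "song"
[6,8] S  <  k=7
[4,8] NP  >  k=6
[3,8] S\N  >  k=4
[0,8] S  <  k=3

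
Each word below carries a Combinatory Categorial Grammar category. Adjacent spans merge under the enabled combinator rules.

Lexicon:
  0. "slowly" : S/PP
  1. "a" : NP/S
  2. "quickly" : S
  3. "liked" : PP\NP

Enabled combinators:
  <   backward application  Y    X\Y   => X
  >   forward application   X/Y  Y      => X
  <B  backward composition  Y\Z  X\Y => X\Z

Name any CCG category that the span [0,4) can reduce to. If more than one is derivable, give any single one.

[0,4] S   >
  [0,1] "slowly" : S/PP
  [1,4] PP   <
    [1,3] NP   >
      [1,2] "a" : NP/S
      [2,3] "quickly" : S
    [3,4] "liked" : PP\NP

S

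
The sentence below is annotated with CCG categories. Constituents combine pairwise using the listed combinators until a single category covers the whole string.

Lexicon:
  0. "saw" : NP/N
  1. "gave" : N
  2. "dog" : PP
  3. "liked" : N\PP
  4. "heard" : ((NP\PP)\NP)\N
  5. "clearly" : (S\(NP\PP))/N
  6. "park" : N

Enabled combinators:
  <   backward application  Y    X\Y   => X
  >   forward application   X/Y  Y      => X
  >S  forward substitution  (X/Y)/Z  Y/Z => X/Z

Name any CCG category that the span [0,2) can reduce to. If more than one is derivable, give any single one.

[0,7] S   <
  [0,5] NP\PP   <
    [0,2] NP   >
      [0,1] "saw" : NP/N
      [1,2] "gave" : N
    [2,5] (NP\PP)\NP   <
      [2,4] N   <
        [2,3] "dog" : PP
        [3,4] "liked" : N\PP
      [4,5] "heard" : ((NP\PP)\NP)\N
  [5,7] S\(NP\PP)   >
    [5,6] "clearly" : (S\(NP\PP))/N
    [6,7] "park" : N

NP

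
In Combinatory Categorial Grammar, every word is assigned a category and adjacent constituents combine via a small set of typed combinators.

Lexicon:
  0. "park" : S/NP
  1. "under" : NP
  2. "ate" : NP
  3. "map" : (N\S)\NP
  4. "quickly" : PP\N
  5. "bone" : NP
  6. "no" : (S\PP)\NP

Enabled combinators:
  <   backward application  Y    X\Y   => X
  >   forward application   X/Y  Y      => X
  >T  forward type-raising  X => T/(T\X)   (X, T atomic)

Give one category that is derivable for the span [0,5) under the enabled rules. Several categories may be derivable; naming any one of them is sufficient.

[0,7] S   <
  [0,5] PP   <
    [0,4] N   <
      [0,2] S   >
        [0,1] "park" : S/NP
        [1,2] "under" : NP
      [2,4] N\S   <
        [2,3] "ate" : NP
        [3,4] "map" : (N\S)\NP
    [4,5] "quickly" : PP\N
  [5,7] S\PP   <
    [5,6] "bone" : NP
    [6,7] "no" : (S\PP)\NP

PP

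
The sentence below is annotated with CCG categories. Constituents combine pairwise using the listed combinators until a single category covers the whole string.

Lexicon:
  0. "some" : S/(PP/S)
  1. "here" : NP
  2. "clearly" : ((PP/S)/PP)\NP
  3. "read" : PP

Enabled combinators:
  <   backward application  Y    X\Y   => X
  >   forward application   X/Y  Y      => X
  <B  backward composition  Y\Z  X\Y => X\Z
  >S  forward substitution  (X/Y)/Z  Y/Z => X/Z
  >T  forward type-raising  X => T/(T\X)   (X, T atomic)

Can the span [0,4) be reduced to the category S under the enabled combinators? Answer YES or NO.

YES

[0,4] S   >
  [0,1] "some" : S/(PP/S)
  [1,4] PP/S   >
    [1,3] (PP/S)/PP   <
      [1,2] "here" : NP
      [2,3] "clearly" : ((PP/S)/PP)\NP
    [3,4] "read" : PP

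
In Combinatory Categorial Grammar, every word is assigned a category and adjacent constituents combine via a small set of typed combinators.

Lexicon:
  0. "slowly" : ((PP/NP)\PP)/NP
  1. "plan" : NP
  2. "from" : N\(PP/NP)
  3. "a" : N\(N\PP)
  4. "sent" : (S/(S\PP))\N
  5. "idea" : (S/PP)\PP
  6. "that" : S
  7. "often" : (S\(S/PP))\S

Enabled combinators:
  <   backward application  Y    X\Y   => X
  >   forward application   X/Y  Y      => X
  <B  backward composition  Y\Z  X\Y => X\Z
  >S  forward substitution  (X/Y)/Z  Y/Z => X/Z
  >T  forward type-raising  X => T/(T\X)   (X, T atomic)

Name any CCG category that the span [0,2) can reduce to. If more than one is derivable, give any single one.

[0,8] S   >
  [0,5] S/(S\PP)   <
    [0,4] N   <
      [0,3] N\PP   <B
        [0,2] (PP/NP)\PP   >
          [0,1] "slowly" : ((PP/NP)\PP)/NP
          [1,2] "plan" : NP
        [2,3] "from" : N\(PP/NP)
      [3,4] "a" : N\(N\PP)
    [4,5] "sent" : (S/(S\PP))\N
  [5,8] S\PP   <B
    [5,6] "idea" : (S/PP)\PP
    [6,8] S\(S/PP)   <
      [6,7] "that" : S
      [7,8] "often" : (S\(S/PP))\S

(PP/NP)\PP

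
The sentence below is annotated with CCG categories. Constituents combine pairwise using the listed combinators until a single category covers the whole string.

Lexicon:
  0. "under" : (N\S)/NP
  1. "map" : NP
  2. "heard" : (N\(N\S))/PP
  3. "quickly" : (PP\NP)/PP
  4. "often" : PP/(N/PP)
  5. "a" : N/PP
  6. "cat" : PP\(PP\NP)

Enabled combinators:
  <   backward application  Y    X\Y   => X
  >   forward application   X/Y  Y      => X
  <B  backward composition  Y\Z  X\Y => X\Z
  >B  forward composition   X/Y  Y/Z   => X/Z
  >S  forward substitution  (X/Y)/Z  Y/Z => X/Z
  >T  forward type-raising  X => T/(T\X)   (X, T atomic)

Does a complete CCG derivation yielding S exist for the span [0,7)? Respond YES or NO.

NO

(N\S)/NP NP (N\(N\S))/PP (PP\NP)/PP PP/(N/PP) N/PP PP\(PP\NP)
CKY chart[0,7] = {N, N/(N\N), NP/(NP\N), PP/(PP\N), S/(S\N)}; S ∉ chart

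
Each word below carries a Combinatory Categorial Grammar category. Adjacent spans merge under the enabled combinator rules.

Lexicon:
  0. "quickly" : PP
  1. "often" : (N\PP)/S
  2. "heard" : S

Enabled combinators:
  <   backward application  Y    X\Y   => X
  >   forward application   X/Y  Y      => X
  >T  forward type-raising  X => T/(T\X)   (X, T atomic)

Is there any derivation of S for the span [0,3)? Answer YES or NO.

NO

PP (N\PP)/S S
CKY chart[0,3] = {N, N/(N\N), NP/(NP\N), PP/(PP\N), S/(S\N)}; S ∉ chart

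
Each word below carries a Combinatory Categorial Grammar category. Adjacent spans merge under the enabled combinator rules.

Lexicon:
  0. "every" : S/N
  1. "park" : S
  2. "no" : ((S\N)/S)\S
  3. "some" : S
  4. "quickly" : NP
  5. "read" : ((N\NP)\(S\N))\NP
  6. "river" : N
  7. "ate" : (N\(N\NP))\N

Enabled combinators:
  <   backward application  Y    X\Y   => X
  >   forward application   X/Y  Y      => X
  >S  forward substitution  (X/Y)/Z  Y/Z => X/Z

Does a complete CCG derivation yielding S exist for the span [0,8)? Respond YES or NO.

[0,8] S   >
  [0,1] "every" : S/N
  [1,8] N   <
    [1,6] N\NP   <
      [1,4] S\N   >
        [1,3] (S\N)/S   <
          [1,2] "park" : S
          [2,3] "no" : ((S\N)/S)\S
        [3,4] "some" : S
      [4,6] (N\NP)\(S\N)   <
        [4,5] "quickly" : NP
        [5,6] "read" : ((N\NP)\(S\N))\NP
    [6,8] N\(N\NP)   <
      [6,7] "river" : N
      [7,8] "ate" : (N\(N\NP))\N

YES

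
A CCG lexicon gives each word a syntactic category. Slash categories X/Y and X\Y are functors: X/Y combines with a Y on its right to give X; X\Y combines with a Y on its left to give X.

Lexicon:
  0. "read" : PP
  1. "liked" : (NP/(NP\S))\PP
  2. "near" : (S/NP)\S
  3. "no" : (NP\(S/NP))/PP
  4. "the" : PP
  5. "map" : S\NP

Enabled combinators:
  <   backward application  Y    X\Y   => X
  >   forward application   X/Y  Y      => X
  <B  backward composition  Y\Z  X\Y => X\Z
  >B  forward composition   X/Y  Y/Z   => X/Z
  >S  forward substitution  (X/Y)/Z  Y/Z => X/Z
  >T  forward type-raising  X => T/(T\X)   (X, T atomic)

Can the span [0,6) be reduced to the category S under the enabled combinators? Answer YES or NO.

YES

[0,6] S   <
  [0,5] NP   >
    [0,2] NP/(NP\S)   <
      [0,1] "read" : PP
      [1,2] "liked" : (NP/(NP\S))\PP
    [2,5] NP\S   <B
      [2,3] "near" : (S/NP)\S
      [3,5] NP\(S/NP)   >
        [3,4] "no" : (NP\(S/NP))/PP
        [4,5] "the" : PP
  [5,6] "map" : S\NP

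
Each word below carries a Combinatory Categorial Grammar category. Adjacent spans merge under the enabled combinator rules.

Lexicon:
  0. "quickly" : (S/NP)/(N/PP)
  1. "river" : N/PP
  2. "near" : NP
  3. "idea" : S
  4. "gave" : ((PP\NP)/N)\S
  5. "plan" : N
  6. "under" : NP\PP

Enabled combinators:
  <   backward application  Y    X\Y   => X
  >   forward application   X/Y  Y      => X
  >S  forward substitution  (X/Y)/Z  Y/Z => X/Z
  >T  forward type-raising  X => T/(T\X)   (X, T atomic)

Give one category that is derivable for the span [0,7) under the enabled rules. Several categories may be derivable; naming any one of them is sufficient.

[0,7] S   >
  [0,2] S/NP   >
    [0,1] "quickly" : (S/NP)/(N/PP)
    [1,2] "river" : N/PP
  [2,7] NP   <
    [2,6] PP   >
      [2,3] PP/(PP\NP)   >T
        [2,3] "near" : NP
      [3,6] PP\NP   >
        [3,5] (PP\NP)/N   <
          [3,4] "idea" : S
          [4,5] "gave" : ((PP\NP)/N)\S
        [5,6] "plan" : N
    [6,7] "under" : NP\PP

S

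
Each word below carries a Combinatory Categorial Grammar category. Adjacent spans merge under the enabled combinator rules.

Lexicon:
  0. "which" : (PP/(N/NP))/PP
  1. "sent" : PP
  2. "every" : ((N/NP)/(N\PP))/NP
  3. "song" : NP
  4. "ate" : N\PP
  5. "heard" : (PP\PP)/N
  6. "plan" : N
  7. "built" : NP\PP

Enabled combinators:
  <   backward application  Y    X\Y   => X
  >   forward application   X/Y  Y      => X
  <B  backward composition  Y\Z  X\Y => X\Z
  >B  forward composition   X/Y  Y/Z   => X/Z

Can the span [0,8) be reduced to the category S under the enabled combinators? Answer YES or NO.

(PP/(N/NP))/PP PP ((N/NP)/(N\PP))/NP NP N\PP (PP\PP)/N N NP\PP
CKY chart[0,8] = {NP}; S ∉ chart

NO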